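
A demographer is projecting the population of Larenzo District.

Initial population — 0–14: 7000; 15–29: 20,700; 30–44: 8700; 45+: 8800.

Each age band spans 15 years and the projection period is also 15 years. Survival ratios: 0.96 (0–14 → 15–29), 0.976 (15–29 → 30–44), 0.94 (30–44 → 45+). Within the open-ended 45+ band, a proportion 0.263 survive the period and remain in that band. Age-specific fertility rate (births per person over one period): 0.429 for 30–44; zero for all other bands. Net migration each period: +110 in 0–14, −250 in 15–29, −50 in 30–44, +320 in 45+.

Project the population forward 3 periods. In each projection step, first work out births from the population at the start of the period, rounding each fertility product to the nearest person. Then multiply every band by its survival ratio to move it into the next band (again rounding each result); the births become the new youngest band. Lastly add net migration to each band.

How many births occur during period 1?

Period 1:
Births: 8700 × 0.429 = 3732
15–29: 7000 × 0.96 = 6720
30–44: 20700 × 0.976 = 20203
45+: 8700 × 0.94 + 8800 × 0.263 = 8178 + 2314 = 10492
Net migration: 0–14 + 110 → 3842; 15–29 − 250 → 6470; 30–44 − 50 → 20153; 45+ + 320 → 10812
→ [3842, 6470, 20153, 10812]

3732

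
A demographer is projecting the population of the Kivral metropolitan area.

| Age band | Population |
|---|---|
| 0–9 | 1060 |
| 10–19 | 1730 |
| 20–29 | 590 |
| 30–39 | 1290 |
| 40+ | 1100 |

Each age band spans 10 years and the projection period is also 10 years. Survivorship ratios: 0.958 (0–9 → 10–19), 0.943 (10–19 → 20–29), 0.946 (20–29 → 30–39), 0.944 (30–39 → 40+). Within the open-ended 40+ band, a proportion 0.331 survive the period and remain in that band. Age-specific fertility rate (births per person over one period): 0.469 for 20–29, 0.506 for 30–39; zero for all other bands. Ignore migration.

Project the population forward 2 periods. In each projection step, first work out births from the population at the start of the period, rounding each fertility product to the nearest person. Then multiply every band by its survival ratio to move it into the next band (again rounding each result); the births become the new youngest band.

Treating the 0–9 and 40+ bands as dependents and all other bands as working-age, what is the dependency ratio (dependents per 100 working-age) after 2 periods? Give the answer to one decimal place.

61.9

Period 1.
Births: 590 * 0.469 = 277 ; 1290 * 0.506 = 653 — total 930
10–19: 1060 * 0.958 = 1015
20–29: 1730 * 0.943 = 1631
30–39: 590 * 0.946 = 558
40+: 1290 * 0.944 + 1100 * 0.331 = 1218 + 364 = 1582
Giving 930 / 1015 / 1631 / 558 / 1582.
Period 2.
Births: 1631 * 0.469 = 765 ; 558 * 0.506 = 282 — total 1047
10–19: 930 * 0.958 = 891
20–29: 1015 * 0.943 = 957
30–39: 1631 * 0.946 = 1543
40+: 558 * 0.944 + 1582 * 0.331 = 527 + 524 = 1051
Giving 1047 / 891 / 957 / 1543 / 1051.
Dependents (band 0–9 + band 40+) = 1047 + 1051 = 2098; working-age = 3391; ratio = 2098/3391 × 100 = 61.9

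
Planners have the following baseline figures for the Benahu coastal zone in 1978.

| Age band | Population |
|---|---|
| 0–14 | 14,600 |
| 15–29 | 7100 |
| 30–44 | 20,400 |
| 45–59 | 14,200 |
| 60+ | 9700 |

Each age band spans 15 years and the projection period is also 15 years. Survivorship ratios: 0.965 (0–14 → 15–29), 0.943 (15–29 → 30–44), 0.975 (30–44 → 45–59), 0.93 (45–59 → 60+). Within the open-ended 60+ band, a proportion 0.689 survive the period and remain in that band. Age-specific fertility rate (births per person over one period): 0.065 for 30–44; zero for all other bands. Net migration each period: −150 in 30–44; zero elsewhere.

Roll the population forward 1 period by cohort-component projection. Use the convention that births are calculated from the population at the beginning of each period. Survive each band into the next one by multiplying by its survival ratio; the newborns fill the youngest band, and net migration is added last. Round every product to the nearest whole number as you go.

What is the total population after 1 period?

[period 1]
Births: 20400 × 0.065 = 1326
15–29: 14600 × 0.965 = 14089
30–44: 7100 × 0.943 = 6695
45–59: 20400 × 0.975 = 19890
60+: 14200 × 0.93 + 9700 × 0.689 = 13206 + 6683 = 19889
Net migration: 30–44 − 150 → 6545
Giving 1326 / 14089 / 6545 / 19890 / 19889.
Total after period 1: 1326 + 14089 + 6545 + 19890 + 19889 = 61739

61739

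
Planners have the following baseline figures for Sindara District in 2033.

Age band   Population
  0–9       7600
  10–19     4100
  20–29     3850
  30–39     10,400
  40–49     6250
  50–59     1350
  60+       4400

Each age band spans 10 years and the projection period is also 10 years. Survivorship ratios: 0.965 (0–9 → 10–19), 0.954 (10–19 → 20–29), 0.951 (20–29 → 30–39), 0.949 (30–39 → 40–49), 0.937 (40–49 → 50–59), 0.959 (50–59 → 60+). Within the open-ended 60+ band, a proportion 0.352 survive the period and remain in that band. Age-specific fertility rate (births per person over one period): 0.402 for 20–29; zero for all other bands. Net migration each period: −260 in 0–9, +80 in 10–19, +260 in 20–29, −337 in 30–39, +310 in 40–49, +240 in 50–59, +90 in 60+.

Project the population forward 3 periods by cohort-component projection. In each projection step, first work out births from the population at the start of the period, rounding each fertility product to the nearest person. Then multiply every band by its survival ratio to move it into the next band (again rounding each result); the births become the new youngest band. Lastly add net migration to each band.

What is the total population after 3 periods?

Numbering the bands 1..7 from youngest to oldest:
After projecting period 1:
Births: 3850 * 0.402 = 1548
Band 2: 7600 * 0.965 = 7334
Band 3: 4100 * 0.954 = 3911
Band 4: 3850 * 0.951 = 3661
Band 5: 10400 * 0.949 = 9870
Band 6: 6250 * 0.937 = 5856
Band 7: 1350 * 0.959 + 4400 * 0.352 = 1295 + 1549 = 2844
Net migration: Band 1 − 260 → 1288; Band 2 + 80 → 7414; Band 3 + 260 → 4171; Band 4 − 337 → 3324; Band 5 + 310 → 10180; Band 6 + 240 → 6096; Band 7 + 90 → 2934
→ [1288, 7414, 4171, 3324, 10180, 6096, 2934]
After projecting period 2:
Births: 4171 * 0.402 = 1677
Band 2: 1288 * 0.965 = 1243
Band 3: 7414 * 0.954 = 7073
Band 4: 4171 * 0.951 = 3967
Band 5: 3324 * 0.949 = 3154
Band 6: 10180 * 0.937 = 9539
Band 7: 6096 * 0.959 + 2934 * 0.352 = 5846 + 1033 = 6879
Net migration: Band 1 − 260 → 1417; Band 2 + 80 → 1323; Band 3 + 260 → 7333; Band 4 − 337 → 3630; Band 5 + 310 → 3464; Band 6 + 240 → 9779; Band 7 + 90 → 6969
→ [1417, 1323, 7333, 3630, 3464, 9779, 6969]
After projecting period 3:
Births: 7333 * 0.402 = 2948
Band 2: 1417 * 0.965 = 1367
Band 3: 1323 * 0.954 = 1262
Band 4: 7333 * 0.951 = 6974
Band 5: 3630 * 0.949 = 3445
Band 6: 3464 * 0.937 = 3246
Band 7: 9779 * 0.959 + 6969 * 0.352 = 9378 + 2453 = 11831
Net migration: Band 1 − 260 → 2688; Band 2 + 80 → 1447; Band 3 + 260 → 1522; Band 4 − 337 → 6637; Band 5 + 310 → 3755; Band 6 + 240 → 3486; Band 7 + 90 → 11921
→ [2688, 1447, 1522, 6637, 3755, 3486, 11921]
Total after period 3: 2688 + 1447 + 1522 + 6637 + 3755 + 3486 + 11921 = 31456

31456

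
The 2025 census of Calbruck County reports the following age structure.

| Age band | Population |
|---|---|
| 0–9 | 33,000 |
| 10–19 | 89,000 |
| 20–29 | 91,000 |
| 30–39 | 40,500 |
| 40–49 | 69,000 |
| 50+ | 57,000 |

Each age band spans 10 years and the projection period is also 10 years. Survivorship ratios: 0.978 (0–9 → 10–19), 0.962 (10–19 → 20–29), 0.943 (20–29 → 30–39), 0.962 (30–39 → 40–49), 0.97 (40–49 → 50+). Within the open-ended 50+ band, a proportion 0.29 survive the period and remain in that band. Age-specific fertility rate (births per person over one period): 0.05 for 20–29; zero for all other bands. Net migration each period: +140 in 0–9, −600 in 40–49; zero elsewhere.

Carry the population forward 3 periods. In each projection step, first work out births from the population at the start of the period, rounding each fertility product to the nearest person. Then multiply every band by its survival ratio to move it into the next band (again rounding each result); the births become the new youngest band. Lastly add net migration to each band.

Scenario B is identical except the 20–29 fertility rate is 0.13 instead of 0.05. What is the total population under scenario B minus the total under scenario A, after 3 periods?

— Period 1 —
Births: 91000 × 0.05 = 4550
10–19: 33000 × 0.978 = 32274
20–29: 89000 × 0.962 = 85618
30–39: 91000 × 0.943 = 85813
40–49: 40500 × 0.962 = 38961
50+: 69000 × 0.97 + 57000 × 0.29 = 66930 + 16530 = 83460
Net migration: 0–9 + 140 → 4690; 40–49 − 600 → 38361
Population now: 0–9=4690, 10–19=32274, 20–29=85618, 30–39=85813, 40–49=38361, 50+=83460
— Period 2 —
Births: 85618 × 0.05 = 4281
10–19: 4690 × 0.978 = 4587
20–29: 32274 × 0.962 = 31048
30–39: 85618 × 0.943 = 80738
40–49: 85813 × 0.962 = 82552
50+: 38361 × 0.97 + 83460 × 0.29 = 37210 + 24203 = 61413
Net migration: 0–9 + 140 → 4421; 40–49 − 600 → 81952
Population now: 0–9=4421, 10–19=4587, 20–29=31048, 30–39=80738, 40–49=81952, 50+=61413
— Period 3 —
Births: 31048 × 0.05 = 1552
10–19: 4421 × 0.978 = 4324
20–29: 4587 × 0.962 = 4413
30–39: 31048 × 0.943 = 29278
40–49: 80738 × 0.962 = 77670
50+: 81952 × 0.97 + 61413 × 0.29 = 79493 + 17810 = 97303
Net migration: 0–9 + 140 → 1692; 40–49 − 600 → 77070
Population now: 0–9=1692, 10–19=4324, 20–29=4413, 30–39=29278, 40–49=77070, 50+=97303
Scenario A total after 3 periods: 214080
Scenario B projection —
— Period 1 —
Births: 91000 × 0.13 = 11830
10–19: 33000 × 0.978 = 32274
20–29: 89000 × 0.962 = 85618
30–39: 91000 × 0.943 = 85813
40–49: 40500 × 0.962 = 38961
50+: 69000 × 0.97 + 57000 × 0.29 = 66930 + 16530 = 83460
Net migration: 0–9 + 140 → 11970; 40–49 − 600 → 38361
Population now: 0–9=11970, 10–19=32274, 20–29=85618, 30–39=85813, 40–49=38361, 50+=83460
— Period 2 —
Births: 85618 × 0.13 = 11130
10–19: 11970 × 0.978 = 11707
20–29: 32274 × 0.962 = 31048
30–39: 85618 × 0.943 = 80738
40–49: 85813 × 0.962 = 82552
50+: 38361 × 0.97 + 83460 × 0.29 = 37210 + 24203 = 61413
Net migration: 0–9 + 140 → 11270; 40–49 − 600 → 81952
Population now: 0–9=11270, 10–19=11707, 20–29=31048, 30–39=80738, 40–49=81952, 50+=61413
— Period 3 —
Births: 31048 × 0.13 = 4036
10–19: 11270 × 0.978 = 11022
20–29: 11707 × 0.962 = 11262
30–39: 31048 × 0.943 = 29278
40–49: 80738 × 0.962 = 77670
50+: 81952 × 0.97 + 61413 × 0.29 = 79493 + 17810 = 97303
Net migration: 0–9 + 140 → 4176; 40–49 − 600 → 77070
Population now: 0–9=4176, 10–19=11022, 20–29=11262, 30–39=29278, 40–49=77070, 50+=97303
Scenario B total after 3 periods: 230111
Difference B − A = 230111 − 214080 = 16031

16031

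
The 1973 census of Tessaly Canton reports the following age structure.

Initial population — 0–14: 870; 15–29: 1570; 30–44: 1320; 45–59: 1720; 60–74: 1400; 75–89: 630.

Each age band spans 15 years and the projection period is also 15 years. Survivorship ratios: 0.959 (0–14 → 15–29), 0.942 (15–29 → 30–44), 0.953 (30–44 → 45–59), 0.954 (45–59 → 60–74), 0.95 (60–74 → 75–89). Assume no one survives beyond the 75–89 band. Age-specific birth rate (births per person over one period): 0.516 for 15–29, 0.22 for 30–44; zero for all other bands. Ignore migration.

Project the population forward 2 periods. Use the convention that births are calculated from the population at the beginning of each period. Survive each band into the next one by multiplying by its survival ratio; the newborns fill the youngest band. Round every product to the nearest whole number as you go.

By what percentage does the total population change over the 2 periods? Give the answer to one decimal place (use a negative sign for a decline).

Period 1.
Births: 1570 * 0.516 = 810 ; 1320 * 0.22 = 290 → 1100
15–29: 870 * 0.959 = 834
30–44: 1570 * 0.942 = 1479
45–59: 1320 * 0.953 = 1258
60–74: 1720 * 0.954 = 1641
75–89: 1400 * 0.95 = 1330
End of period: [1100, 834, 1479, 1258, 1641, 1330]
Period 2.
Births: 834 * 0.516 = 430 ; 1479 * 0.22 = 325 → 755
15–29: 1100 * 0.959 = 1055
30–44: 834 * 0.942 = 786
45–59: 1479 * 0.953 = 1409
60–74: 1258 * 0.954 = 1200
75–89: 1641 * 0.95 = 1559
End of period: [755, 1055, 786, 1409, 1200, 1559]
Total: 7510 → 6764; change = -746; percentage change = -9.9%

-9.9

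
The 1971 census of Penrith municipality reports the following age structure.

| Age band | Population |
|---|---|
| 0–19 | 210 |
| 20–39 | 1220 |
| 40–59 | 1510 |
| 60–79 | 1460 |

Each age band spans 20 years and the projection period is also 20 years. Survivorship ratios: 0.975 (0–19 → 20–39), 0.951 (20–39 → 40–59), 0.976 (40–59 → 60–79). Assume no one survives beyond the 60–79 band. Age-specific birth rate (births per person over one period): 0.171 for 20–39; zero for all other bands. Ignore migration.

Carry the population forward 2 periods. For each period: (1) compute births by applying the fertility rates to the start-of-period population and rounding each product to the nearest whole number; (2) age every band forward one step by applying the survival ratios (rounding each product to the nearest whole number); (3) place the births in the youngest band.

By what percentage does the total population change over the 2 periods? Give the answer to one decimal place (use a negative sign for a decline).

(Bands numbered youngest = 1 to oldest = 4.)
After projecting period 1:
Births: 1220 * 0.171 = 209
Band 2: 210 * 0.975 = 205
Band 3: 1220 * 0.951 = 1160
Band 4: 1510 * 0.976 = 1474
End of period: [209, 205, 1160, 1474]
After projecting period 2:
Births: 205 * 0.171 = 35
Band 2: 209 * 0.975 = 204
Band 3: 205 * 0.951 = 195
Band 4: 1160 * 0.976 = 1132
End of period: [35, 204, 195, 1132]
Total: 4400 → 1566; change = -2834; percentage change = -64.4%

-64.4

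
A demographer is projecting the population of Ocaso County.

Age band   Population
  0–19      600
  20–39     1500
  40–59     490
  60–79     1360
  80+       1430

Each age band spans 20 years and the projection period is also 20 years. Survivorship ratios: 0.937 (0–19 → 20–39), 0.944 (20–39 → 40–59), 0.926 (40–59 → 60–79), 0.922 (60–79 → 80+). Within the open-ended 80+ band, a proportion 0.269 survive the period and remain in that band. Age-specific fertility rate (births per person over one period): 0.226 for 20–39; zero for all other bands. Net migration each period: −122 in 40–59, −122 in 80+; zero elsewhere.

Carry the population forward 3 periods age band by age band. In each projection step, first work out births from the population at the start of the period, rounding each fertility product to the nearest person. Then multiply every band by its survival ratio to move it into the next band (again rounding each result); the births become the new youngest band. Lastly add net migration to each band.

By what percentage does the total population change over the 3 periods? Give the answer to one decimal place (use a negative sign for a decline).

Numbering the bands 1..5 from youngest to oldest:
Period 1:
Births: 1500 * 0.226 = 339
Band 2: 600 * 0.937 = 562
Band 3: 1500 * 0.944 = 1416
Band 4: 490 * 0.926 = 454
Band 5: 1360 * 0.922 + 1430 * 0.269 = 1254 + 385 = 1639
Net migration: Band 3 − 122 → 1294; Band 5 − 122 → 1517
End of period: [339, 562, 1294, 454, 1517]
Period 2:
Births: 562 * 0.226 = 127
Band 2: 339 * 0.937 = 318
Band 3: 562 * 0.944 = 531
Band 4: 1294 * 0.926 = 1198
Band 5: 454 * 0.922 + 1517 * 0.269 = 419 + 408 = 827
Net migration: Band 3 − 122 → 409; Band 5 − 122 → 705
End of period: [127, 318, 409, 1198, 705]
Period 3:
Births: 318 * 0.226 = 72
Band 2: 127 * 0.937 = 119
Band 3: 318 * 0.944 = 300
Band 4: 409 * 0.926 = 379
Band 5: 1198 * 0.922 + 705 * 0.269 = 1105 + 190 = 1295
Net migration: Band 3 − 122 → 178; Band 5 − 122 → 1173
End of period: [72, 119, 178, 379, 1173]
Total: 5380 → 1921; change = -3459; percentage change = -64.3%

-64.3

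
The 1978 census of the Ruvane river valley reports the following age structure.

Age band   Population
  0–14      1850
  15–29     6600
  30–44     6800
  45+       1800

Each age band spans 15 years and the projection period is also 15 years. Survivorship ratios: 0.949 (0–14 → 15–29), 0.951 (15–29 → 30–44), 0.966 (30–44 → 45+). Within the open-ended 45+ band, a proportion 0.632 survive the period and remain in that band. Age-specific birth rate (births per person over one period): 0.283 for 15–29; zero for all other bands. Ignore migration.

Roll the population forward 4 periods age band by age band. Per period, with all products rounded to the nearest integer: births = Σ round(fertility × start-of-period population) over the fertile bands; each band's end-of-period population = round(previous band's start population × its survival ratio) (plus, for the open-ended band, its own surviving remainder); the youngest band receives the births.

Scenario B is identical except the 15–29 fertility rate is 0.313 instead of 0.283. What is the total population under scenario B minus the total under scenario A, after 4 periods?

356

[period 1]
Births: 6600 × 0.283 = 1868
15–29: 1850 × 0.949 = 1756
30–44: 6600 × 0.951 = 6277
45+: 6800 × 0.966 + 1800 × 0.632 = 6569 + 1138 = 7707
Population now: 0–14=1868, 15–29=1756, 30–44=6277, 45+=7707
[period 2]
Births: 1756 × 0.283 = 497
15–29: 1868 × 0.949 = 1773
30–44: 1756 × 0.951 = 1670
45+: 6277 × 0.966 + 7707 × 0.632 = 6064 + 4871 = 10935
Population now: 0–14=497, 15–29=1773, 30–44=1670, 45+=10935
[period 3]
Births: 1773 × 0.283 = 502
15–29: 497 × 0.949 = 472
30–44: 1773 × 0.951 = 1686
45+: 1670 × 0.966 + 10935 × 0.632 = 1613 + 6911 = 8524
Population now: 0–14=502, 15–29=472, 30–44=1686, 45+=8524
[period 4]
Births: 472 × 0.283 = 134
15–29: 502 × 0.949 = 476
30–44: 472 × 0.951 = 449
45+: 1686 × 0.966 + 8524 × 0.632 = 1629 + 5387 = 7016
Population now: 0–14=134, 15–29=476, 30–44=449, 45+=7016
Scenario A total after 4 periods: 8075
Scenario B projection —
[period 1]
Births: 6600 × 0.313 = 2066
15–29: 1850 × 0.949 = 1756
30–44: 6600 × 0.951 = 6277
45+: 6800 × 0.966 + 1800 × 0.632 = 6569 + 1138 = 7707
Population now: 0–14=2066, 15–29=1756, 30–44=6277, 45+=7707
[period 2]
Births: 1756 × 0.313 = 550
15–29: 2066 × 0.949 = 1961
30–44: 1756 × 0.951 = 1670
45+: 6277 × 0.966 + 7707 × 0.632 = 6064 + 4871 = 10935
Population now: 0–14=550, 15–29=1961, 30–44=1670, 45+=10935
[period 3]
Births: 1961 × 0.313 = 614
15–29: 550 × 0.949 = 522
30–44: 1961 × 0.951 = 1865
45+: 1670 × 0.966 + 10935 × 0.632 = 1613 + 6911 = 8524
Population now: 0–14=614, 15–29=522, 30–44=1865, 45+=8524
[period 4]
Births: 522 × 0.313 = 163
15–29: 614 × 0.949 = 583
30–44: 522 × 0.951 = 496
45+: 1865 × 0.966 + 8524 × 0.632 = 1802 + 5387 = 7189
Population now: 0–14=163, 15–29=583, 30–44=496, 45+=7189
Scenario B total after 4 periods: 8431
Difference B − A = 8431 − 8075 = 356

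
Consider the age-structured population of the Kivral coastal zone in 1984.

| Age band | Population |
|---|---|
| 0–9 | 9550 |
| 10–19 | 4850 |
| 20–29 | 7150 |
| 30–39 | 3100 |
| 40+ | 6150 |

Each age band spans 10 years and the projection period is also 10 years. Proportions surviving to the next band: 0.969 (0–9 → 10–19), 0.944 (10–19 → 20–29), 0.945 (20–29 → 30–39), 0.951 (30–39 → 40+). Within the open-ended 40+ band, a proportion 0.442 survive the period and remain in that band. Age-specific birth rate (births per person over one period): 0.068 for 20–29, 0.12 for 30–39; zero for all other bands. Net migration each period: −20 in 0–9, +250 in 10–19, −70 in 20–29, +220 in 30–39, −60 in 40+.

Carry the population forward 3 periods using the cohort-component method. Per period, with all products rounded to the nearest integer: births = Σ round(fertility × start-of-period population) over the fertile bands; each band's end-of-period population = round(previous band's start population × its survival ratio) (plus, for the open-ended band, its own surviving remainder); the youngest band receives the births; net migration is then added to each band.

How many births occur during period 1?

Period 1:
Births: 7150 × 0.068 = 486, 3100 × 0.12 = 372 → 858
10–19: 9550 × 0.969 = 9254
20–29: 4850 × 0.944 = 4578
30–39: 7150 × 0.945 = 6757
40+: 3100 × 0.951 + 6150 × 0.442 = 2948 + 2718 = 5666
Net migration: 0–9 − 20 → 838; 10–19 + 250 → 9504; 20–29 − 70 → 4508; 30–39 + 220 → 6977; 40+ − 60 → 5606
→ [838, 9504, 4508, 6977, 5606]

858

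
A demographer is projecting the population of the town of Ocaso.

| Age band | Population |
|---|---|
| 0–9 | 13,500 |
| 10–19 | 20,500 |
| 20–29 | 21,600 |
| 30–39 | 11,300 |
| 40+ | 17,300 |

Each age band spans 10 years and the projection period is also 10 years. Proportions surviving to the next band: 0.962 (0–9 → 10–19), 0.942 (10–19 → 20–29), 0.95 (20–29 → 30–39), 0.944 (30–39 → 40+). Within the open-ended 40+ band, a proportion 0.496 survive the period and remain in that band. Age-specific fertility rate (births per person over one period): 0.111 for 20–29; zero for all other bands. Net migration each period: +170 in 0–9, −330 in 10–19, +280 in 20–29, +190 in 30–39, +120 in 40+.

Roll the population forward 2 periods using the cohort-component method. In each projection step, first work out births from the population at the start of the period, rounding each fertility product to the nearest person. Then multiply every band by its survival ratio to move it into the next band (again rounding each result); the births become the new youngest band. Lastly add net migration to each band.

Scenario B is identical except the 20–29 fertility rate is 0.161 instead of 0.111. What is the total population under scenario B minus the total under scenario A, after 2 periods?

Let group 1 be 0–9 through group 5 = 40+.
Period 1.
Births: 21600 * 0.111 = 2398
Group 2: 13500 * 0.962 = 12987
Group 3: 20500 * 0.942 = 19311
Group 4: 21600 * 0.95 = 20520
Group 5: 11300 * 0.944 + 17300 * 0.496 = 10667 + 8581 = 19248
Net migration: Group 1 + 170 → 2568; Group 2 − 330 → 12657; Group 3 + 280 → 19591; Group 4 + 190 → 20710; Group 5 + 120 → 19368
Giving 2568 / 12657 / 19591 / 20710 / 19368.
Period 2.
Births: 19591 * 0.111 = 2175
Group 2: 2568 * 0.962 = 2470
Group 3: 12657 * 0.942 = 11923
Group 4: 19591 * 0.95 = 18611
Group 5: 20710 * 0.944 + 19368 * 0.496 = 19550 + 9607 = 29157
Net migration: Group 1 + 170 → 2345; Group 2 − 330 → 2140; Group 3 + 280 → 12203; Group 4 + 190 → 18801; Group 5 + 120 → 29277
Giving 2345 / 2140 / 12203 / 18801 / 29277.
Scenario A total after 2 periods: 64766
Scenario B projection —
Period 1.
Births: 21600 * 0.161 = 3478
Group 2: 13500 * 0.962 = 12987
Group 3: 20500 * 0.942 = 19311
Group 4: 21600 * 0.95 = 20520
Group 5: 11300 * 0.944 + 17300 * 0.496 = 10667 + 8581 = 19248
Net migration: Group 1 + 170 → 3648; Group 2 − 330 → 12657; Group 3 + 280 → 19591; Group 4 + 190 → 20710; Group 5 + 120 → 19368
Giving 3648 / 12657 / 19591 / 20710 / 19368.
Period 2.
Births: 19591 * 0.161 = 3154
Group 2: 3648 * 0.962 = 3509
Group 3: 12657 * 0.942 = 11923
Group 4: 19591 * 0.95 = 18611
Group 5: 20710 * 0.944 + 19368 * 0.496 = 19550 + 9607 = 29157
Net migration: Group 1 + 170 → 3324; Group 2 − 330 → 3179; Group 3 + 280 → 12203; Group 4 + 190 → 18801; Group 5 + 120 → 29277
Giving 3324 / 3179 / 12203 / 18801 / 29277.
Scenario B total after 2 periods: 66784
Difference B − A = 66784 − 64766 = 2018

2018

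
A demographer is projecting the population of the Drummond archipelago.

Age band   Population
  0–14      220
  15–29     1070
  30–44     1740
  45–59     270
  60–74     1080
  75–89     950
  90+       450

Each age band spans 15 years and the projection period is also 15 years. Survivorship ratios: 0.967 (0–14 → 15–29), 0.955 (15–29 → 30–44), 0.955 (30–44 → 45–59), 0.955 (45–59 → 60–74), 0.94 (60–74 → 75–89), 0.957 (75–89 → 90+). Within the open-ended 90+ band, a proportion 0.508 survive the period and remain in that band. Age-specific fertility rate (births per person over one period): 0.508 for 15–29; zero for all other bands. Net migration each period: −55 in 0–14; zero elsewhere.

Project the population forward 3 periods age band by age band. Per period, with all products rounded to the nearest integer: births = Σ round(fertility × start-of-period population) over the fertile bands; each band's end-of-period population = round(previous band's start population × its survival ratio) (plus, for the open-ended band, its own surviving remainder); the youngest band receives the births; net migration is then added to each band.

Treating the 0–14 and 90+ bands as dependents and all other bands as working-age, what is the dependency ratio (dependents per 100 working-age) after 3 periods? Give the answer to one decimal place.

38.6

[period 1]
Births: 1070 × 0.508 = 544
15–29: 220 × 0.967 = 213
30–44: 1070 × 0.955 = 1022
45–59: 1740 × 0.955 = 1662
60–74: 270 × 0.955 = 258
75–89: 1080 × 0.94 = 1015
90+: 950 × 0.957 + 450 × 0.508 = 909 + 229 = 1138
Net migration: 0–14 − 55 → 489
End of period: [489, 213, 1022, 1662, 258, 1015, 1138]
[period 2]
Births: 213 × 0.508 = 108
15–29: 489 × 0.967 = 473
30–44: 213 × 0.955 = 203
45–59: 1022 × 0.955 = 976
60–74: 1662 × 0.955 = 1587
75–89: 258 × 0.94 = 243
90+: 1015 × 0.957 + 1138 × 0.508 = 971 + 578 = 1549
Net migration: 0–14 − 55 → 53
End of period: [53, 473, 203, 976, 1587, 243, 1549]
[period 3]
Births: 473 × 0.508 = 240
15–29: 53 × 0.967 = 51
30–44: 473 × 0.955 = 452
45–59: 203 × 0.955 = 194
60–74: 976 × 0.955 = 932
75–89: 1587 × 0.94 = 1492
90+: 243 × 0.957 + 1549 × 0.508 = 233 + 787 = 1020
Net migration: 0–14 − 55 → 185
End of period: [185, 51, 452, 194, 932, 1492, 1020]
Dependents (band 0–14 + band 90+) = 185 + 1020 = 1205; working-age = 3121; ratio = 1205/3121 × 100 = 38.6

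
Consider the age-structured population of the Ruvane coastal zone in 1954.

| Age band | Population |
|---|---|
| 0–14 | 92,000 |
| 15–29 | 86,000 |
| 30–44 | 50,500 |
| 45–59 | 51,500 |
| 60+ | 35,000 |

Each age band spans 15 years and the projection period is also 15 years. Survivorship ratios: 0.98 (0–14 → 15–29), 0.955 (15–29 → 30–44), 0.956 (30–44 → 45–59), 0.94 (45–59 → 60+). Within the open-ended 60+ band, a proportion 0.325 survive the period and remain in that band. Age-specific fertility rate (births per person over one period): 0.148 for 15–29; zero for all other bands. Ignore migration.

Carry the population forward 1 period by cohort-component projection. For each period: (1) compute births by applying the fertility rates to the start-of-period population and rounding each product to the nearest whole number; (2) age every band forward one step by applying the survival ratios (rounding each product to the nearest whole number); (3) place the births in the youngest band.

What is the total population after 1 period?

293081

Numbering the bands 1..5 from youngest to oldest:
Period 1.
Births: 86000 × 0.148 = 12728
Band 2: 92000 × 0.98 = 90160
Band 3: 86000 × 0.955 = 82130
Band 4: 50500 × 0.956 = 48278
Band 5: 51500 × 0.94 + 35000 × 0.325 = 48410 + 11375 = 59785
→ [12728, 90160, 82130, 48278, 59785]
Total after period 1: 12728 + 90160 + 82130 + 48278 + 59785 = 293081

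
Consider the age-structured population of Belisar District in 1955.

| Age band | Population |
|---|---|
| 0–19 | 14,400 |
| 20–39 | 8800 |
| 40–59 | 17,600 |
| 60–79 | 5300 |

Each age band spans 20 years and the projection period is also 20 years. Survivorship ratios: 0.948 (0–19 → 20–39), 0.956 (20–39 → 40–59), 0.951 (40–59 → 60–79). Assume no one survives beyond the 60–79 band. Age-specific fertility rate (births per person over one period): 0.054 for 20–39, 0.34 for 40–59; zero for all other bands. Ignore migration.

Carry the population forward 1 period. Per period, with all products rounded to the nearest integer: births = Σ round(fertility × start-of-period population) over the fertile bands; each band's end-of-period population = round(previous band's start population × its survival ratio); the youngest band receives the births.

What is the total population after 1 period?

45261

After projecting period 1:
Births: 8800 × 0.054 = 475  |  17600 × 0.34 = 5984 → 6459
20–39: 14400 × 0.948 = 13651
40–59: 8800 × 0.956 = 8413
60–79: 17600 × 0.951 = 16738
→ [6459, 13651, 8413, 16738]
Total after period 1: 6459 + 13651 + 8413 + 16738 = 45261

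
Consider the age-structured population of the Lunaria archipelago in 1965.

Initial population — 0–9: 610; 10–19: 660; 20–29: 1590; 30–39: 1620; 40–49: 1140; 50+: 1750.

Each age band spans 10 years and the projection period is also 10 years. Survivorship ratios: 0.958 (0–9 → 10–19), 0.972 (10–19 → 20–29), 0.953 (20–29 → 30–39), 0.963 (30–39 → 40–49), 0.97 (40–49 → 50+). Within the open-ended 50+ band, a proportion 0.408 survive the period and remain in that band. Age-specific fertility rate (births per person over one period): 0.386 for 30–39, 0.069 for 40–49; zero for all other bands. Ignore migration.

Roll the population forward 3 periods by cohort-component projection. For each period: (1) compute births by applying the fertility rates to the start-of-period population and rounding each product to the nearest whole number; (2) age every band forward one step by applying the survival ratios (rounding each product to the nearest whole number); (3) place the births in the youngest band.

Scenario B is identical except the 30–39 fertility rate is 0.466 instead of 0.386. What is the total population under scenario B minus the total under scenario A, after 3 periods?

Call the bands 1 to 6, youngest first.
— Period 1 —
Births: 1620 × 0.386 = 625  |  1140 × 0.069 = 79 — total 704
Band 2: 610 × 0.958 = 584
Band 3: 660 × 0.972 = 642
Band 4: 1590 × 0.953 = 1515
Band 5: 1620 × 0.963 = 1560
Band 6: 1140 × 0.97 + 1750 × 0.408 = 1106 + 714 = 1820
End of period: [704, 584, 642, 1515, 1560, 1820]
— Period 2 —
Births: 1515 × 0.386 = 585  |  1560 × 0.069 = 108 — total 693
Band 2: 704 × 0.958 = 674
Band 3: 584 × 0.972 = 568
Band 4: 642 × 0.953 = 612
Band 5: 1515 × 0.963 = 1459
Band 6: 1560 × 0.97 + 1820 × 0.408 = 1513 + 743 = 2256
End of period: [693, 674, 568, 612, 1459, 2256]
— Period 3 —
Births: 612 × 0.386 = 236  |  1459 × 0.069 = 101 — total 337
Band 2: 693 × 0.958 = 664
Band 3: 674 × 0.972 = 655
Band 4: 568 × 0.953 = 541
Band 5: 612 × 0.963 = 589
Band 6: 1459 × 0.97 + 2256 × 0.408 = 1415 + 920 = 2335
End of period: [337, 664, 655, 541, 589, 2335]
Scenario A total after 3 periods: 5121
Scenario B projection —
— Period 1 —
Births: 1620 × 0.466 = 755  |  1140 × 0.069 = 79 — total 834
Band 2: 610 × 0.958 = 584
Band 3: 660 × 0.972 = 642
Band 4: 1590 × 0.953 = 1515
Band 5: 1620 × 0.963 = 1560
Band 6: 1140 × 0.97 + 1750 × 0.408 = 1106 + 714 = 1820
End of period: [834, 584, 642, 1515, 1560, 1820]
— Period 2 —
Births: 1515 × 0.466 = 706  |  1560 × 0.069 = 108 — total 814
Band 2: 834 × 0.958 = 799
Band 3: 584 × 0.972 = 568
Band 4: 642 × 0.953 = 612
Band 5: 1515 × 0.963 = 1459
Band 6: 1560 × 0.97 + 1820 × 0.408 = 1513 + 743 = 2256
End of period: [814, 799, 568, 612, 1459, 2256]
— Period 3 —
Births: 612 × 0.466 = 285  |  1459 × 0.069 = 101 — total 386
Band 2: 814 × 0.958 = 780
Band 3: 799 × 0.972 = 777
Band 4: 568 × 0.953 = 541
Band 5: 612 × 0.963 = 589
Band 6: 1459 × 0.97 + 2256 × 0.408 = 1415 + 920 = 2335
End of period: [386, 780, 777, 541, 589, 2335]
Scenario B total after 3 periods: 5408
Difference B − A = 5408 − 5121 = 287

287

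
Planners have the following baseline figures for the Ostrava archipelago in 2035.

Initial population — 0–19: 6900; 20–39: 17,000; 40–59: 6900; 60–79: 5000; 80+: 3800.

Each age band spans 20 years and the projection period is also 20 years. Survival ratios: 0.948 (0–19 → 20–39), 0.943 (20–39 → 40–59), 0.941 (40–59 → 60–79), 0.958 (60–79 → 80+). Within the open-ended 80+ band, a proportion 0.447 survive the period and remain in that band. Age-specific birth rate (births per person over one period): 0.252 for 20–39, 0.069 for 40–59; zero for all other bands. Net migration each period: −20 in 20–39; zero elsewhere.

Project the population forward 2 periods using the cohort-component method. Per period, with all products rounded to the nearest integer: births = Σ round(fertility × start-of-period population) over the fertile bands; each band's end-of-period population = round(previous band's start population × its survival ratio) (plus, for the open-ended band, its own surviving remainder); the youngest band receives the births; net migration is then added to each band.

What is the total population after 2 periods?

(Bands numbered youngest = 1 to oldest = 5.)
After projecting period 1:
Births: 17000 * 0.252 = 4284 ; 6900 * 0.069 = 476 ⇒ total 4760
Band 2: 6900 * 0.948 = 6541
Band 3: 17000 * 0.943 = 16031
Band 4: 6900 * 0.941 = 6493
Band 5: 5000 * 0.958 + 3800 * 0.447 = 4790 + 1699 = 6489
Net migration: Band 2 − 20 → 6521
→ [4760, 6521, 16031, 6493, 6489]
After projecting period 2:
Births: 6521 * 0.252 = 1643 ; 16031 * 0.069 = 1106 ⇒ total 2749
Band 2: 4760 * 0.948 = 4512
Band 3: 6521 * 0.943 = 6149
Band 4: 16031 * 0.941 = 15085
Band 5: 6493 * 0.958 + 6489 * 0.447 = 6220 + 2901 = 9121
Net migration: Band 2 − 20 → 4492
→ [2749, 4492, 6149, 15085, 9121]
Total after period 2: 2749 + 4492 + 6149 + 15085 + 9121 = 37596

37596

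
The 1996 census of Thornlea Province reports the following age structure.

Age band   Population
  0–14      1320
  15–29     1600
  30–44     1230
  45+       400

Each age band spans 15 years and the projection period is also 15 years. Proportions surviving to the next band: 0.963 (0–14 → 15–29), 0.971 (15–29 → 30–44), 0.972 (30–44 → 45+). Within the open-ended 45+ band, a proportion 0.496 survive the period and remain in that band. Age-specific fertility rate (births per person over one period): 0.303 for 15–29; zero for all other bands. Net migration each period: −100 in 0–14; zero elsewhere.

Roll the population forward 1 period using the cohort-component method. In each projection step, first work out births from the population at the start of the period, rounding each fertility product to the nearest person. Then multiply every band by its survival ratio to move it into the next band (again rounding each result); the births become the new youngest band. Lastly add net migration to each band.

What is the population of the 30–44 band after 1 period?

Period 1.
Births: 1600 * 0.303 = 485
15–29: 1320 * 0.963 = 1271
30–44: 1600 * 0.971 = 1554
45+: 1230 * 0.972 + 400 * 0.496 = 1196 + 198 = 1394
Net migration: 0–14 − 100 → 385
End of period: [385, 1271, 1554, 1394]

1554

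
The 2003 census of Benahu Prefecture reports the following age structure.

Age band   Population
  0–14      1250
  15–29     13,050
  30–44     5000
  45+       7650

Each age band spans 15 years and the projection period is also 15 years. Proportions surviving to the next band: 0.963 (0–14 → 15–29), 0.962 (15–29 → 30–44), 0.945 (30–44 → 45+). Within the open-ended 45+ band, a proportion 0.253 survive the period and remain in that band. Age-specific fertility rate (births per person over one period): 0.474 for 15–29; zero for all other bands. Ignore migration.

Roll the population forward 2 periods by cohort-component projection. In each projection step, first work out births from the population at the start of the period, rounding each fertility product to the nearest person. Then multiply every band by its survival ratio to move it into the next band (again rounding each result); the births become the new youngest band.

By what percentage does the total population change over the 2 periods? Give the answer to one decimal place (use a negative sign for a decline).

-21.2

Let band 1 be 0–14 through band 4 = 45+.
Period 1.
Births: 13050 × 0.474 = 6186
Band 2: 1250 × 0.963 = 1204
Band 3: 13050 × 0.962 = 12554
Band 4: 5000 × 0.945 + 7650 × 0.253 = 4725 + 1935 = 6660
Population now: 0–14=6186, 15–29=1204, 30–44=12554, 45+=6660
Period 2.
Births: 1204 × 0.474 = 571
Band 2: 6186 × 0.963 = 5957
Band 3: 1204 × 0.962 = 1158
Band 4: 12554 × 0.945 + 6660 × 0.253 = 11864 + 1685 = 13549
Population now: 0–14=571, 15–29=5957, 30–44=1158, 45+=13549
Total: 26950 → 21235; change = -5715; percentage change = -21.2%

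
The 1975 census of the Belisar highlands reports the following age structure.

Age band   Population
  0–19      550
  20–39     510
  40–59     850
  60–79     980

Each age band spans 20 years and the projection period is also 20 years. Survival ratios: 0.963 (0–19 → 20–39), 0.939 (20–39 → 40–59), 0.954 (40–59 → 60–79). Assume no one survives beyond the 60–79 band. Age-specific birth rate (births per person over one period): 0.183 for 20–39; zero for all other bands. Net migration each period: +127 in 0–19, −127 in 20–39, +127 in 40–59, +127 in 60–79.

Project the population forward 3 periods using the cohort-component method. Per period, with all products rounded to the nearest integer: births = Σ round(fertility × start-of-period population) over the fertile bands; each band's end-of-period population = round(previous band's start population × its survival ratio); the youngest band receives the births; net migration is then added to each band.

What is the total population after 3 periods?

After projecting period 1:
Births: 510 × 0.183 = 93
20–39: 550 × 0.963 = 530
40–59: 510 × 0.939 = 479
60–79: 850 × 0.954 = 811
Net migration: 0–19 + 127 → 220; 20–39 − 127 → 403; 40–59 + 127 → 606; 60–79 + 127 → 938
Giving 220 / 403 / 606 / 938.
After projecting period 2:
Births: 403 × 0.183 = 74
20–39: 220 × 0.963 = 212
40–59: 403 × 0.939 = 378
60–79: 606 × 0.954 = 578
Net migration: 0–19 + 127 → 201; 20–39 − 127 → 85; 40–59 + 127 → 505; 60–79 + 127 → 705
Giving 201 / 85 / 505 / 705.
After projecting period 3:
Births: 85 × 0.183 = 16
20–39: 201 × 0.963 = 194
40–59: 85 × 0.939 = 80
60–79: 505 × 0.954 = 482
Net migration: 0–19 + 127 → 143; 20–39 − 127 → 67; 40–59 + 127 → 207; 60–79 + 127 → 609
Giving 143 / 67 / 207 / 609.
Total after period 3: 143 + 67 + 207 + 609 = 1026

1026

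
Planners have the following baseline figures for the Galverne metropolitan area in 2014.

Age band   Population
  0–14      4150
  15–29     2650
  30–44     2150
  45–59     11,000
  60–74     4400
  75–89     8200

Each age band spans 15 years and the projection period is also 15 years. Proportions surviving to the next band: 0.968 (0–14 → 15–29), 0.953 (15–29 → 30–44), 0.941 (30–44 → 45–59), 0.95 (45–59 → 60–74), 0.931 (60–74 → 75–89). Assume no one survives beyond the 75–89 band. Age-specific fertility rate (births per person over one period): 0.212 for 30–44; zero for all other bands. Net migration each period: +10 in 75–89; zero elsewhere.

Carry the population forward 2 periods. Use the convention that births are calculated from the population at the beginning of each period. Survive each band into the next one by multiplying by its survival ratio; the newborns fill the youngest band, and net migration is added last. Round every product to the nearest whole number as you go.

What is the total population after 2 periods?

— Period 1 —
Births: 2150 × 0.212 = 456
15–29: 4150 × 0.968 = 4017
30–44: 2650 × 0.953 = 2525
45–59: 2150 × 0.941 = 2023
60–74: 11000 × 0.95 = 10450
75–89: 4400 × 0.931 = 4096
Net migration: 75–89 + 10 → 4106
Population now: 0–14=456, 15–29=4017, 30–44=2525, 45–59=2023, 60–74=10450, 75–89=4106
— Period 2 —
Births: 2525 × 0.212 = 535
15–29: 456 × 0.968 = 441
30–44: 4017 × 0.953 = 3828
45–59: 2525 × 0.941 = 2376
60–74: 2023 × 0.95 = 1922
75–89: 10450 × 0.931 = 9729
Net migration: 75–89 + 10 → 9739
Population now: 0–14=535, 15–29=441, 30–44=3828, 45–59=2376, 60–74=1922, 75–89=9739
Total after period 2: 535 + 441 + 3828 + 2376 + 1922 + 9739 = 18841

18841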